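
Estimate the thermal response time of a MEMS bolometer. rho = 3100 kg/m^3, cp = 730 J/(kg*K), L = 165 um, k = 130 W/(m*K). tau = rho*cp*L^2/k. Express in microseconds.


Step 1: Convert L to m: L = 165e-6 m
Step 2: L^2 = (165e-6)^2 = 2.7225e-08 m^2
Step 3: tau = 3100 * 730 * 2.7225e-08 / 130 = 4.7392442e-04 s
Step 4: Convert to microseconds (multiply by 1e6).
tau = 473.924 us


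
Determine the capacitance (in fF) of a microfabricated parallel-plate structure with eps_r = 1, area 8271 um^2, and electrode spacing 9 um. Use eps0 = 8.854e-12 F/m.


Step 1: Convert area to m^2: A = 8271e-12 m^2
Step 2: Convert gap to m: d = 9e-6 m
Step 3: C = eps0 * eps_r * A / d
C = 8.854e-12 * 1 * 8271e-12 / 9e-6
Step 4: Convert to fF (multiply by 1e15).
C = 8.14 fF


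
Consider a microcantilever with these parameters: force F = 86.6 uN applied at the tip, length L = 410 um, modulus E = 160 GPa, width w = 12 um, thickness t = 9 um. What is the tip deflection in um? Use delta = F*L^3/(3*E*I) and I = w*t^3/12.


Step 1: Calculate the second moment of area.
I = w * t^3 / 12 = 12 * 9^3 / 12 = 729.0 um^4
Step 2: Convert E to consistent units (1 GPa = 1000 uN/um^2).
E = 160 GPa = 160000 uN/um^2
Step 3: Calculate tip deflection.
delta = F * L^3 / (3 * E * I)
delta = 86.6 * 410^3 / (3 * 160000 * 729.0)
delta = 17.0569 um


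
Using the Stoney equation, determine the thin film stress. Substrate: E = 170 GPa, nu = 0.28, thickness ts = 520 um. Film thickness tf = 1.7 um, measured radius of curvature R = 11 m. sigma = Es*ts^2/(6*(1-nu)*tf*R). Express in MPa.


Step 1: Compute numerator: Es * ts^2 = 170 * 520^2 = 45968000 (GPa*um^2)
Step 2: Compute denominator (R in um): 6*(1-nu)*tf*R = 6*0.72*1.7*11e6 = 80784000.0 (um^2)
Step 3: sigma (GPa) = 45968000 / 80784000.0 = 5.69024e-01 GPa
Step 4: Convert to MPa (x1000): sigma = 569.0 MPa


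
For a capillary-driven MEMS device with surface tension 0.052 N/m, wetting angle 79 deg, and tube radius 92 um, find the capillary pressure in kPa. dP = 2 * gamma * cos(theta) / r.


Step 1: cos(79 deg) = 0.1908
Step 2: Convert r to m: r = 92e-6 m
Step 3: dP = 2 * 0.052 * 0.1908 / 92e-6 = 215.7 Pa
Step 4: Convert Pa to kPa (divide by 1000).
dP = 0.22 kPa


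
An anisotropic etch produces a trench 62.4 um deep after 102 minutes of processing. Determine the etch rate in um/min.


Step 1: Etch rate = depth / time
Step 2: rate = 62.4 / 102
rate = 0.612 um/min


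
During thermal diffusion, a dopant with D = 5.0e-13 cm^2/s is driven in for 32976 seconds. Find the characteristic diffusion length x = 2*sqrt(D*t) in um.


Step 1: Compute D*t = 5.0e-13 * 32976 = 1.6488e-08 cm^2
Step 2: sqrt(D*t) = 1.28406e-04 cm
Step 3: x = 2 * 1.28406e-04 cm = 2.56812e-04 cm
Step 4: Convert to um (1 cm = 1e4 um): x = 2.568 um


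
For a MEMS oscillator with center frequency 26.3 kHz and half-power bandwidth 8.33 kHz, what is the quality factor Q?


Step 1: Q = f0 / bandwidth
Step 2: Q = 26.3 / 8.33
Q = 3.2


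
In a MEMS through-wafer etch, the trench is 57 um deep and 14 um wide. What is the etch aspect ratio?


Step 1: AR = depth / width
Step 2: AR = 57 / 14
AR = 4.1


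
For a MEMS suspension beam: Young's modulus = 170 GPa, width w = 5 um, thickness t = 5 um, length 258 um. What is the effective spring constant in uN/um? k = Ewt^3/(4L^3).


Step 1: Convert E to consistent units (1 GPa = 1000 uN/um^2).
E = 170 GPa = 170000 uN/um^2
Step 2: Compute t^3 = 5^3 = 125
Step 3: Compute L^3 = 258^3 = 17173512
Step 4: k = 170000 * 5 * 125 / (4 * 17173512)
k = 1.5467 uN/um


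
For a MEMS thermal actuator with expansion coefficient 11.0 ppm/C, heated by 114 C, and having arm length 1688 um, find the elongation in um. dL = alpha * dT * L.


Step 1: Convert CTE: alpha = 11.0 ppm/C = 11.0e-6 /C
Step 2: dL = 11.0e-6 * 114 * 1688
dL = 2.1168 um


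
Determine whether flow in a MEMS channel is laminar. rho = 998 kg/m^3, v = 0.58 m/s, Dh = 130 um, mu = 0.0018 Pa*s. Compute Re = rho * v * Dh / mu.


Step 1: Convert Dh to meters: Dh = 130e-6 m
Step 2: Re = rho * v * Dh / mu
Re = 998 * 0.58 * 130e-6 / 0.0018
Re = 41.805
Since Re = 41.805 is below ~2300, the flow is laminar.


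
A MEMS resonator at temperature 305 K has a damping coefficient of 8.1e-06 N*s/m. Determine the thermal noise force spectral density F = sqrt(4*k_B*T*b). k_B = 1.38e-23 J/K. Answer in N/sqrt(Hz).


Step 1: Compute 4 * k_B * T * b
= 4 * 1.38e-23 * 305 * 8.1e-06
= 1.3637e-25 N^2/Hz
Step 2: F_noise = sqrt(1.3637e-25)
F_noise = 3.69e-13 N/sqrt(Hz)


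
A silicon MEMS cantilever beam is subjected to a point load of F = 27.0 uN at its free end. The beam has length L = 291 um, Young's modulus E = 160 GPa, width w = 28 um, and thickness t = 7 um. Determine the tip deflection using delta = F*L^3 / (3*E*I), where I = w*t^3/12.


Step 1: Calculate the second moment of area.
I = w * t^3 / 12 = 28 * 7^3 / 12 = 800.3333 um^4
Step 2: Convert E to consistent units (1 GPa = 1000 uN/um^2).
E = 160 GPa = 160000 uN/um^2
Step 3: Calculate tip deflection.
delta = F * L^3 / (3 * E * I)
delta = 27.0 * 291^3 / (3 * 160000 * 800.3333)
delta = 1.7319 um


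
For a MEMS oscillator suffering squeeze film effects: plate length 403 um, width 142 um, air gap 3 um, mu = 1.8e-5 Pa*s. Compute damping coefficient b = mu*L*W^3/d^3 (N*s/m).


Step 1: Convert to SI.
L = 403e-6 m, W = 142e-6 m, d = 3e-6 m
Step 2: W^3 = (142e-6)^3 = 2.86e-12 m^3
Step 3: d^3 = (3e-6)^3 = 2.70e-17 m^3
Step 4: b = 1.8e-5 * 403e-6 * 2.86e-12 / 2.70e-17
b = 7.69e-04 N*s/m


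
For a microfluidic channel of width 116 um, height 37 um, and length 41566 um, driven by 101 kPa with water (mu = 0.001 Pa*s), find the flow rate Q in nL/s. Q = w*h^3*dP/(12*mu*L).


Step 1: Convert all dimensions to SI (meters).
w = 116e-6 m, h = 37e-6 m, L = 41566e-6 m, dP = 101e3 Pa
Step 2: Q = w * h^3 * dP / (12 * mu * L)
Q = 116e-6 * (37e-6)^3 * 101e3 / (12 * 0.001 * 41566e-6) = 1.18977559e-09 m^3/s
Step 3: Convert Q from m^3/s to nL/s (1 m^3 = 1e12 nL, so multiply by 1e12).
Q = 1189.776 nL/s


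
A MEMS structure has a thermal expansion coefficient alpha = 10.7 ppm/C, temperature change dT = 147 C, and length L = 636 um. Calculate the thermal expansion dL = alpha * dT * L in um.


Step 1: Convert CTE: alpha = 10.7 ppm/C = 10.7e-6 /C
Step 2: dL = 10.7e-6 * 147 * 636
dL = 1.0004 um


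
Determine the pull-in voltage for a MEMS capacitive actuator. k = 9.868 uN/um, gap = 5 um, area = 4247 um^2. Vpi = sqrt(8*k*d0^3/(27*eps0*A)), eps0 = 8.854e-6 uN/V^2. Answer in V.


Step 1: Compute numerator: 8 * k * d0^3 = 8 * 9.868 * 5^3 = 9868.0
Step 2: Compute denominator: 27 * eps0 * A = 27 * 8.854e-6 * 4247 = 1.015279
Step 3: Vpi = sqrt(9868.0 / 1.015279)
Vpi = 98.59 V


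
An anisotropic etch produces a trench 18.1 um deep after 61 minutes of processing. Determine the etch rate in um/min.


Step 1: Etch rate = depth / time
Step 2: rate = 18.1 / 61
rate = 0.297 um/min


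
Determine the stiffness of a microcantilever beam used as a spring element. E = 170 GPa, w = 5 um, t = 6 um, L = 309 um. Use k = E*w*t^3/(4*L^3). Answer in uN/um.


Step 1: Convert E to consistent units (1 GPa = 1000 uN/um^2).
E = 170 GPa = 170000 uN/um^2
Step 2: Compute t^3 = 6^3 = 216
Step 3: Compute L^3 = 309^3 = 29503629
Step 4: k = 170000 * 5 * 216 / (4 * 29503629)
k = 1.5557 uN/um


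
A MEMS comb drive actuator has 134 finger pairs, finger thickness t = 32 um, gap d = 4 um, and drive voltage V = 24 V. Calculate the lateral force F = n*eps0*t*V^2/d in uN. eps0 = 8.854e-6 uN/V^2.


Step 1: Parameters: n=134, eps0=8.854e-6 uN/V^2, t=32 um, V=24 V, d=4 um
Step 2: V^2 = 576
Step 3: F = 134 * 8.854e-6 * 32 * 576 / 4
F = 5.467 uN


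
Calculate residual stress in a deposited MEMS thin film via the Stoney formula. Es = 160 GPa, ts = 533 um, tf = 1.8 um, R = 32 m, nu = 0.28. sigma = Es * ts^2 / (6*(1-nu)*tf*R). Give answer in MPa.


Step 1: Compute numerator: Es * ts^2 = 160 * 533^2 = 45454240 (GPa*um^2)
Step 2: Compute denominator (R in um): 6*(1-nu)*tf*R = 6*0.72*1.8*32e6 = 248832000.0 (um^2)
Step 3: sigma (GPa) = 45454240 / 248832000.0 = 1.8267e-01 GPa
Step 4: Convert to MPa (x1000): sigma = 182.7 MPa


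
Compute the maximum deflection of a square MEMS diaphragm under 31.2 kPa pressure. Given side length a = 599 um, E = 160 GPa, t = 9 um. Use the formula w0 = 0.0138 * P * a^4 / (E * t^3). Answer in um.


Step 1: Convert pressure to compatible units (E is in GPa, so P in GPa).
P = 31.2 kPa = 31.2e-6 GPa
Step 2: Compute numerator: 0.0138 * P * a^4.
a^4 = 599^4 = 128738157601
numerator = 0.0138 * 31.2e-6 * 128738157601 = 5.54295e+04
Step 3: Compute denominator: E * t^3 = 160 * 9^3 = 116640
Step 4: w0 = numerator / denominator = 5.54295e+04 / 116640 = 0.4752 um


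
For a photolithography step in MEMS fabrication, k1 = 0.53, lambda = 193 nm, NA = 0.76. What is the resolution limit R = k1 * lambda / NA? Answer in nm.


Step 1: Identify values: k1 = 0.53, lambda = 193 nm, NA = 0.76
Step 2: R = k1 * lambda / NA
R = 0.53 * 193 / 0.76
R = 134.6 nm


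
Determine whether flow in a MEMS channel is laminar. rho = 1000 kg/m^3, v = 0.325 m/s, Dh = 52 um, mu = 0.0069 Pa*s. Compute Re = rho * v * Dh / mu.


Step 1: Convert Dh to meters: Dh = 52e-6 m
Step 2: Re = rho * v * Dh / mu
Re = 1000 * 0.325 * 52e-6 / 0.0069
Re = 2.449
Since Re = 2.449 is below ~2300, the flow is laminar.


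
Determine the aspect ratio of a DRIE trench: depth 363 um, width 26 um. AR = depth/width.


Step 1: AR = depth / width
Step 2: AR = 363 / 26
AR = 14.0


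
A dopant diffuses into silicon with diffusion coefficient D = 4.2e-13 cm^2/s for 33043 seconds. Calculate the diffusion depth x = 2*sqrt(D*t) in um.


Step 1: Compute D*t = 4.2e-13 * 33043 = 1.387806e-08 cm^2
Step 2: sqrt(D*t) = 1.17805e-04 cm
Step 3: x = 2 * 1.17805e-04 cm = 2.3561e-04 cm
Step 4: Convert to um (1 cm = 1e4 um): x = 2.356 um


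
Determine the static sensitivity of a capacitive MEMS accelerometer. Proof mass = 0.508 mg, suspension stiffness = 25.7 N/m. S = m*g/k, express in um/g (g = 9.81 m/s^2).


Step 1: Convert mass: m = 0.508 mg = 5.08e-07 kg
Step 2: S = m * g / k = 5.08e-07 * 9.81 / 25.7
Step 3: S = 1.94e-07 m/g
Step 4: Convert to um/g: S = 0.194 um/g


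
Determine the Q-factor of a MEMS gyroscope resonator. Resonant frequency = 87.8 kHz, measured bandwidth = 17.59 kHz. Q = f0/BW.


Step 1: Q = f0 / bandwidth
Step 2: Q = 87.8 / 17.59
Q = 5.0


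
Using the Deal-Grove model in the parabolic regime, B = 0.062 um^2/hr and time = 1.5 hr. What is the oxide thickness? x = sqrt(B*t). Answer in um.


Step 1: Compute B*t = 0.062 * 1.5 = 0.093
Step 2: x = sqrt(0.093)
x = 0.305 um


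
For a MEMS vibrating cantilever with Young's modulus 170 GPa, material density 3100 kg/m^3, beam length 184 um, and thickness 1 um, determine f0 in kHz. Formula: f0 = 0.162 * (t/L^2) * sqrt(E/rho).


Step 1: Convert units to SI.
t_SI = 1e-6 m, L_SI = 184e-6 m
Step 2: Calculate sqrt(E/rho).
sqrt(170e9 / 3100) = 7405.32 m/s
Step 3: Compute f0.
f0 = 0.162 * 1e-6 / (184e-6)^2 * 7405.32 = 35434.2 Hz = 35.43 kHz


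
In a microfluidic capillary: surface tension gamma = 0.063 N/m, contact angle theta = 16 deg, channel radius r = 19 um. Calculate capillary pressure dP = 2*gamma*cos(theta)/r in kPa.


Step 1: cos(16 deg) = 0.9613
Step 2: Convert r to m: r = 19e-6 m
Step 3: dP = 2 * 0.063 * 0.9613 / 19e-6 = 6374.9 Pa
Step 4: Convert Pa to kPa (divide by 1000).
dP = 6.37 kPa


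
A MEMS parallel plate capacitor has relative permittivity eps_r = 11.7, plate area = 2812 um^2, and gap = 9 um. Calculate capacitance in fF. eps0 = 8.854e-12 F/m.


Step 1: Convert area to m^2: A = 2812e-12 m^2
Step 2: Convert gap to m: d = 9e-6 m
Step 3: C = eps0 * eps_r * A / d
C = 8.854e-12 * 11.7 * 2812e-12 / 9e-6
Step 4: Convert to fF (multiply by 1e15).
C = 32.37 fF


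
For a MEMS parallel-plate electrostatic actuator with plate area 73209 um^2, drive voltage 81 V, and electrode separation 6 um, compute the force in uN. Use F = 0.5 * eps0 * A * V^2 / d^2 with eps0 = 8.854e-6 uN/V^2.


Step 1: Identify parameters.
eps0 = 8.854e-6 uN/V^2, A = 73209 um^2, V = 81 V, d = 6 um
Step 2: Compute V^2 = 81^2 = 6561
Step 3: Compute d^2 = 6^2 = 36
Step 4: F = 0.5 * 8.854e-6 * 73209 * 6561 / 36
F = 59.067 uN


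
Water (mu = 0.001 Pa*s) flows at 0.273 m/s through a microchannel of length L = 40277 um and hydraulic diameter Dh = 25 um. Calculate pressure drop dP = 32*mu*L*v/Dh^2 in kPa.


Step 1: Convert to SI: L = 40277e-6 m, Dh = 25e-6 m
Step 2: dP = 32 * 0.001 * 40277e-6 * 0.273 / (25e-6)^2
Step 3: dP = 562975.80 Pa
Step 4: Convert to kPa: dP = 562.98 kPa


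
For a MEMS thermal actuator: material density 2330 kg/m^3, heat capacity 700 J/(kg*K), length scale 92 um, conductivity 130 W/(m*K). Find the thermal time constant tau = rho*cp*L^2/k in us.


Step 1: Convert L to m: L = 92e-6 m
Step 2: L^2 = (92e-6)^2 = 8.464e-09 m^2
Step 3: tau = 2330 * 700 * 8.464e-09 / 130 = 1.0619065e-04 s
Step 4: Convert to microseconds (multiply by 1e6).
tau = 106.191 us


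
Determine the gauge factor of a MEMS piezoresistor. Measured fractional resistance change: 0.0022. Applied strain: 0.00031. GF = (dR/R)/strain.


Step 1: Identify values.
dR/R = 0.0022, strain = 0.00031
Step 2: GF = (dR/R) / strain = 0.0022 / 0.00031
GF = 7.1


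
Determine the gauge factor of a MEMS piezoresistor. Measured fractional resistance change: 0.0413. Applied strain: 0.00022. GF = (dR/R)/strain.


Step 1: Identify values.
dR/R = 0.0413, strain = 0.00022
Step 2: GF = (dR/R) / strain = 0.0413 / 0.00022
GF = 187.7


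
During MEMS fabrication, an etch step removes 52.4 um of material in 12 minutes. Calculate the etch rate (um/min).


Step 1: Etch rate = depth / time
Step 2: rate = 52.4 / 12
rate = 4.367 um/min


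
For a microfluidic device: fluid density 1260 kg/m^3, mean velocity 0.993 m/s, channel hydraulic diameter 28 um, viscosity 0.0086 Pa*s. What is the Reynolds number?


Step 1: Convert Dh to meters: Dh = 28e-6 m
Step 2: Re = rho * v * Dh / mu
Re = 1260 * 0.993 * 28e-6 / 0.0086
Re = 4.074


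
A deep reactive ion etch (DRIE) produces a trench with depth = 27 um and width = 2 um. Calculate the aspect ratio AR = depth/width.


Step 1: AR = depth / width
Step 2: AR = 27 / 2
AR = 13.5


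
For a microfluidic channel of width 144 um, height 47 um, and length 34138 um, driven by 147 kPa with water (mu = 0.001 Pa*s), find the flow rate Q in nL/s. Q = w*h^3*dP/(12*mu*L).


Step 1: Convert all dimensions to SI (meters).
w = 144e-6 m, h = 47e-6 m, L = 34138e-6 m, dP = 147e3 Pa
Step 2: Q = w * h^3 * dP / (12 * mu * L)
Q = 144e-6 * (47e-6)^3 * 147e3 / (12 * 0.001 * 34138e-6) = 5.36480673e-09 m^3/s
Step 3: Convert Q from m^3/s to nL/s (1 m^3 = 1e12 nL, so multiply by 1e12).
Q = 5364.807 nL/s


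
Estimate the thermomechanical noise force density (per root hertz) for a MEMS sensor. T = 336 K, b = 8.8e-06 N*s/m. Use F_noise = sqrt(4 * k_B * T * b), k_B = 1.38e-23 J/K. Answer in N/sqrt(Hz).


Step 1: Compute 4 * k_B * T * b
= 4 * 1.38e-23 * 336 * 8.8e-06
= 1.6322e-25 N^2/Hz
Step 2: F_noise = sqrt(1.6322e-25)
F_noise = 4.04e-13 N/sqrt(Hz)


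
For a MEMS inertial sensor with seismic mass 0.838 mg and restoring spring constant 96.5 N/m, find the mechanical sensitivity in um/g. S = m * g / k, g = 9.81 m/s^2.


Step 1: Convert mass: m = 0.838 mg = 8.38e-07 kg
Step 2: S = m * g / k = 8.38e-07 * 9.81 / 96.5
Step 3: S = 8.52e-08 m/g
Step 4: Convert to um/g: S = 0.085 um/g


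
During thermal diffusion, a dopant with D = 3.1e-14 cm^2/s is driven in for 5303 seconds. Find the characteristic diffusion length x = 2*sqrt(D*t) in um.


Step 1: Compute D*t = 3.1e-14 * 5303 = 1.64393e-10 cm^2
Step 2: sqrt(D*t) = 1.2822e-05 cm
Step 3: x = 2 * 1.2822e-05 cm = 2.5644e-05 cm
Step 4: Convert to um (1 cm = 1e4 um): x = 0.256 um


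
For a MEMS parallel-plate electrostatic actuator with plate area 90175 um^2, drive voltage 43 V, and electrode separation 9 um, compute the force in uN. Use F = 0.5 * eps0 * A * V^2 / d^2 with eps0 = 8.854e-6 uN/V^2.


Step 1: Identify parameters.
eps0 = 8.854e-6 uN/V^2, A = 90175 um^2, V = 43 V, d = 9 um
Step 2: Compute V^2 = 43^2 = 1849
Step 3: Compute d^2 = 9^2 = 81
Step 4: F = 0.5 * 8.854e-6 * 90175 * 1849 / 81
F = 9.113 uN


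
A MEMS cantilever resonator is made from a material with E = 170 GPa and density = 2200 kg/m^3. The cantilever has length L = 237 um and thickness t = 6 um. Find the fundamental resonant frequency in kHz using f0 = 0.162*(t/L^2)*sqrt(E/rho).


Step 1: Convert units to SI.
t_SI = 6e-6 m, L_SI = 237e-6 m
Step 2: Calculate sqrt(E/rho).
sqrt(170e9 / 2200) = 8790.49 m/s
Step 3: Compute f0.
f0 = 0.162 * 6e-6 / (237e-6)^2 * 8790.49 = 152118.7 Hz = 152.12 kHz


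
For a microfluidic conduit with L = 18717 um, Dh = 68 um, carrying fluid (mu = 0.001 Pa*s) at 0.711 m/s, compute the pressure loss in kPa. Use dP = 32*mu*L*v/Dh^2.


Step 1: Convert to SI: L = 18717e-6 m, Dh = 68e-6 m
Step 2: dP = 32 * 0.001 * 18717e-6 * 0.711 / (68e-6)^2
Step 3: dP = 92095.41 Pa
Step 4: Convert to kPa: dP = 92.1 kPa


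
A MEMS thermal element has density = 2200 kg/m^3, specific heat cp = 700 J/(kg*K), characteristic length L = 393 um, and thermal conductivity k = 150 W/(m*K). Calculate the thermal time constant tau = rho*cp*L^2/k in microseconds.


Step 1: Convert L to m: L = 393e-6 m
Step 2: L^2 = (393e-6)^2 = 1.54449e-07 m^2
Step 3: tau = 2200 * 700 * 1.54449e-07 / 150 = 1.5856764e-03 s
Step 4: Convert to microseconds (multiply by 1e6).
tau = 1585.676 us


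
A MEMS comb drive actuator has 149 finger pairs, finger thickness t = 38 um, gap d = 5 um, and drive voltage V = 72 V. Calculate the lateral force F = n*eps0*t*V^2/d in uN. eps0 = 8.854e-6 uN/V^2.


Step 1: Parameters: n=149, eps0=8.854e-6 uN/V^2, t=38 um, V=72 V, d=5 um
Step 2: V^2 = 5184
Step 3: F = 149 * 8.854e-6 * 38 * 5184 / 5
F = 51.976 uN


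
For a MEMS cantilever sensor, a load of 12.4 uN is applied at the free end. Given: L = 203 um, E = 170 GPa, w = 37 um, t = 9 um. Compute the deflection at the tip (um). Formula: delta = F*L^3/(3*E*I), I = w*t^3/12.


Step 1: Calculate the second moment of area.
I = w * t^3 / 12 = 37 * 9^3 / 12 = 2247.75 um^4
Step 2: Convert E to consistent units (1 GPa = 1000 uN/um^2).
E = 170 GPa = 170000 uN/um^2
Step 3: Calculate tip deflection.
delta = F * L^3 / (3 * E * I)
delta = 12.4 * 203^3 / (3 * 170000 * 2247.75)
delta = 0.0905 um


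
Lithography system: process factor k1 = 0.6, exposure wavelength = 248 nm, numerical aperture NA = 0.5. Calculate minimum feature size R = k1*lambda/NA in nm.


Step 1: Identify values: k1 = 0.6, lambda = 248 nm, NA = 0.5
Step 2: R = k1 * lambda / NA
R = 0.6 * 248 / 0.5
R = 297.6 nm


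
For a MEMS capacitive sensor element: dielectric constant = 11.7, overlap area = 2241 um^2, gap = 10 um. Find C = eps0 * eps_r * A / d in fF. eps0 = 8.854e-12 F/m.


Step 1: Convert area to m^2: A = 2241e-12 m^2
Step 2: Convert gap to m: d = 10e-6 m
Step 3: C = eps0 * eps_r * A / d
C = 8.854e-12 * 11.7 * 2241e-12 / 10e-6
Step 4: Convert to fF (multiply by 1e15).
C = 23.21 fF


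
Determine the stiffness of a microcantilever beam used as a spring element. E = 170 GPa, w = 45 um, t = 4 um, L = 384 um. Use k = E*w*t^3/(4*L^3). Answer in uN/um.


Step 1: Convert E to consistent units (1 GPa = 1000 uN/um^2).
E = 170 GPa = 170000 uN/um^2
Step 2: Compute t^3 = 4^3 = 64
Step 3: Compute L^3 = 384^3 = 56623104
Step 4: k = 170000 * 45 * 64 / (4 * 56623104)
k = 2.1617 uN/um


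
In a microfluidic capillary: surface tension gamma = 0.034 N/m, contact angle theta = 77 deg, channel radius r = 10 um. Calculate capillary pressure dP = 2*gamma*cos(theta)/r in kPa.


Step 1: cos(77 deg) = 0.225
Step 2: Convert r to m: r = 10e-6 m
Step 3: dP = 2 * 0.034 * 0.225 / 10e-6 = 1530.0 Pa
Step 4: Convert Pa to kPa (divide by 1000).
dP = 1.53 kPa


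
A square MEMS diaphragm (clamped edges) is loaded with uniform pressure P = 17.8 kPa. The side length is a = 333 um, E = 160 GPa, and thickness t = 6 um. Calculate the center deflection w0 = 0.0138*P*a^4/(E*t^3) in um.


Step 1: Convert pressure to compatible units (E is in GPa, so P in GPa).
P = 17.8 kPa = 17.8e-6 GPa
Step 2: Compute numerator: 0.0138 * P * a^4.
a^4 = 333^4 = 12296370321
numerator = 0.0138 * 17.8e-6 * 12296370321 = 3.0205e+03
Step 3: Compute denominator: E * t^3 = 160 * 6^3 = 34560
Step 4: w0 = numerator / denominator = 3.0205e+03 / 34560 = 0.0874 um


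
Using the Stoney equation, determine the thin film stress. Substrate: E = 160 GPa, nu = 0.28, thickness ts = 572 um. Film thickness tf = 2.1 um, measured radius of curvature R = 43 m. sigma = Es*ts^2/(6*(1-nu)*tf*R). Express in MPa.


Step 1: Compute numerator: Es * ts^2 = 160 * 572^2 = 52349440 (GPa*um^2)
Step 2: Compute denominator (R in um): 6*(1-nu)*tf*R = 6*0.72*2.1*43e6 = 390096000.0 (um^2)
Step 3: sigma (GPa) = 52349440 / 390096000.0 = 1.34196e-01 GPa
Step 4: Convert to MPa (x1000): sigma = 134.2 MPa


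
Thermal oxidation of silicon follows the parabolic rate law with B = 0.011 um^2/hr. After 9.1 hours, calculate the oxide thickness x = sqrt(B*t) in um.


Step 1: Compute B*t = 0.011 * 9.1 = 0.1001
Step 2: x = sqrt(0.1001)
x = 0.316 um


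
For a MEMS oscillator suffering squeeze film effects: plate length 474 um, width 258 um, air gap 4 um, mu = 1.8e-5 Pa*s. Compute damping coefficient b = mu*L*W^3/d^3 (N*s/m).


Step 1: Convert to SI.
L = 474e-6 m, W = 258e-6 m, d = 4e-6 m
Step 2: W^3 = (258e-6)^3 = 1.72e-11 m^3
Step 3: d^3 = (4e-6)^3 = 6.40e-17 m^3
Step 4: b = 1.8e-5 * 474e-6 * 1.72e-11 / 6.40e-17
b = 2.29e-03 N*s/m


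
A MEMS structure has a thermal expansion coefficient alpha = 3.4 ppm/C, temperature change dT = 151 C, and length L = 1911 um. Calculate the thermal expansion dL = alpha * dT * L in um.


Step 1: Convert CTE: alpha = 3.4 ppm/C = 3.4e-6 /C
Step 2: dL = 3.4e-6 * 151 * 1911
dL = 0.9811 um


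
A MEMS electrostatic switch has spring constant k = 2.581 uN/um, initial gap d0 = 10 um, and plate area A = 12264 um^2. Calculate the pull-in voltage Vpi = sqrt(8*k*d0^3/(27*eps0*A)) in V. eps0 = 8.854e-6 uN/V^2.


Step 1: Compute numerator: 8 * k * d0^3 = 8 * 2.581 * 10^3 = 20648.0
Step 2: Compute denominator: 27 * eps0 * A = 27 * 8.854e-6 * 12264 = 2.931807
Step 3: Vpi = sqrt(20648.0 / 2.931807)
Vpi = 83.92 V


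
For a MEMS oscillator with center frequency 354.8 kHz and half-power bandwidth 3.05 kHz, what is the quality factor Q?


Step 1: Q = f0 / bandwidth
Step 2: Q = 354.8 / 3.05
Q = 116.3


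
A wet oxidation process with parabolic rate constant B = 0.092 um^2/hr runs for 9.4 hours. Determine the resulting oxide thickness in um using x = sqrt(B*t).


Step 1: Compute B*t = 0.092 * 9.4 = 0.8648
Step 2: x = sqrt(0.8648)
x = 0.93 um


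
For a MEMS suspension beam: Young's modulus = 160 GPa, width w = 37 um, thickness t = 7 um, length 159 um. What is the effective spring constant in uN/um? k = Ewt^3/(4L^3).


Step 1: Convert E to consistent units (1 GPa = 1000 uN/um^2).
E = 160 GPa = 160000 uN/um^2
Step 2: Compute t^3 = 7^3 = 343
Step 3: Compute L^3 = 159^3 = 4019679
Step 4: k = 160000 * 37 * 343 / (4 * 4019679)
k = 126.2887 uN/um


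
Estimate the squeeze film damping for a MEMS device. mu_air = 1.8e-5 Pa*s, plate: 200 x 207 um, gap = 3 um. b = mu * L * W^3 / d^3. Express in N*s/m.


Step 1: Convert to SI.
L = 200e-6 m, W = 207e-6 m, d = 3e-6 m
Step 2: W^3 = (207e-6)^3 = 8.87e-12 m^3
Step 3: d^3 = (3e-6)^3 = 2.70e-17 m^3
Step 4: b = 1.8e-5 * 200e-6 * 8.87e-12 / 2.70e-17
b = 1.18e-03 N*s/m


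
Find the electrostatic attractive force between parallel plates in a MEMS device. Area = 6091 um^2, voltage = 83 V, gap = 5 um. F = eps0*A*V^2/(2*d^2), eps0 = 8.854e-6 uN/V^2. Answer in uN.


Step 1: Identify parameters.
eps0 = 8.854e-6 uN/V^2, A = 6091 um^2, V = 83 V, d = 5 um
Step 2: Compute V^2 = 83^2 = 6889
Step 3: Compute d^2 = 5^2 = 25
Step 4: F = 0.5 * 8.854e-6 * 6091 * 6889 / 25
F = 7.43 uN


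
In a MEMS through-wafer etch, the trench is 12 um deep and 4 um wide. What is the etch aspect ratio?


Step 1: AR = depth / width
Step 2: AR = 12 / 4
AR = 3.0


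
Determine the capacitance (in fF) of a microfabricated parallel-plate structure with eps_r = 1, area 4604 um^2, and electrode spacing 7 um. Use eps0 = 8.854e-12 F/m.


Step 1: Convert area to m^2: A = 4604e-12 m^2
Step 2: Convert gap to m: d = 7e-6 m
Step 3: C = eps0 * eps_r * A / d
C = 8.854e-12 * 1 * 4604e-12 / 7e-6
Step 4: Convert to fF (multiply by 1e15).
C = 5.82 fF


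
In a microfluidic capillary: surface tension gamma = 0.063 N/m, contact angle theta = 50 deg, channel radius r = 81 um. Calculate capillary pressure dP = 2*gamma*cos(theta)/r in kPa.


Step 1: cos(50 deg) = 0.6428
Step 2: Convert r to m: r = 81e-6 m
Step 3: dP = 2 * 0.063 * 0.6428 / 81e-6 = 999.9 Pa
Step 4: Convert Pa to kPa (divide by 1000).
dP = 1.0 kPa


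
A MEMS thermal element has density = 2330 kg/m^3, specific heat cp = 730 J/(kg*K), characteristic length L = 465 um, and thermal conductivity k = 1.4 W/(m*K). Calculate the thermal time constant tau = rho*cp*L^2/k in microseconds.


Step 1: Convert L to m: L = 465e-6 m
Step 2: L^2 = (465e-6)^2 = 2.16225e-07 m^2
Step 3: tau = 2330 * 730 * 2.16225e-07 / 1.4 = 2.626979304e-01 s
Step 4: Convert to microseconds (multiply by 1e6).
tau = 262697.93 us


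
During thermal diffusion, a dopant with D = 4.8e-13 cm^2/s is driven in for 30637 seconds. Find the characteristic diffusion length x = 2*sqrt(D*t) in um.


Step 1: Compute D*t = 4.8e-13 * 30637 = 1.470576e-08 cm^2
Step 2: sqrt(D*t) = 1.21267e-04 cm
Step 3: x = 2 * 1.21267e-04 cm = 2.42534e-04 cm
Step 4: Convert to um (1 cm = 1e4 um): x = 2.425 um


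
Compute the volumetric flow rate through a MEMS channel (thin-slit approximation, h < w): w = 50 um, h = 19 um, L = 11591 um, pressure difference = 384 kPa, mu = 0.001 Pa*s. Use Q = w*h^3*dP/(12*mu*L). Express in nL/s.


Step 1: Convert all dimensions to SI (meters).
w = 50e-6 m, h = 19e-6 m, L = 11591e-6 m, dP = 384e3 Pa
Step 2: Q = w * h^3 * dP / (12 * mu * L)
Q = 50e-6 * (19e-6)^3 * 384e3 / (12 * 0.001 * 11591e-6) = 9.4680355e-10 m^3/s
Step 3: Convert Q from m^3/s to nL/s (1 m^3 = 1e12 nL, so multiply by 1e12).
Q = 946.804 nL/s


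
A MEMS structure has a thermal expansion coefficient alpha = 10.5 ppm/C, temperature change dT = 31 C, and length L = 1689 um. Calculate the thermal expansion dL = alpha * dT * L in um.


Step 1: Convert CTE: alpha = 10.5 ppm/C = 10.5e-6 /C
Step 2: dL = 10.5e-6 * 31 * 1689
dL = 0.5498 um


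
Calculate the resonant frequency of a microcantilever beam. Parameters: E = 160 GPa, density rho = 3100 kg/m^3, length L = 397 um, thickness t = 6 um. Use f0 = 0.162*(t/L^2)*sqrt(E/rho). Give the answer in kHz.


Step 1: Convert units to SI.
t_SI = 6e-6 m, L_SI = 397e-6 m
Step 2: Calculate sqrt(E/rho).
sqrt(160e9 / 3100) = 7184.21 m/s
Step 3: Compute f0.
f0 = 0.162 * 6e-6 / (397e-6)^2 * 7184.21 = 44306.2 Hz = 44.31 kHz


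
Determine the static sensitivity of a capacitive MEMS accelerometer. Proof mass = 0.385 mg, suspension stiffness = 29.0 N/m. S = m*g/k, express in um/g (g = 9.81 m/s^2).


Step 1: Convert mass: m = 0.385 mg = 3.85e-07 kg
Step 2: S = m * g / k = 3.85e-07 * 9.81 / 29.0
Step 3: S = 1.30e-07 m/g
Step 4: Convert to um/g: S = 0.13 um/g


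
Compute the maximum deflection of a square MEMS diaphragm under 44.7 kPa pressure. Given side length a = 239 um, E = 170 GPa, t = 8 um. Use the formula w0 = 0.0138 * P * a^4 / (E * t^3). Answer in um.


Step 1: Convert pressure to compatible units (E is in GPa, so P in GPa).
P = 44.7 kPa = 44.7e-6 GPa
Step 2: Compute numerator: 0.0138 * P * a^4.
a^4 = 239^4 = 3262808641
numerator = 0.0138 * 44.7e-6 * 3262808641 = 2.0127e+03
Step 3: Compute denominator: E * t^3 = 170 * 8^3 = 87040
Step 4: w0 = numerator / denominator = 2.0127e+03 / 87040 = 0.0231 um


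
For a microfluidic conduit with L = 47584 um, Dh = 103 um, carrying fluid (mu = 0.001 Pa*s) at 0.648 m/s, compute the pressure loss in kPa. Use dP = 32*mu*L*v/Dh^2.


Step 1: Convert to SI: L = 47584e-6 m, Dh = 103e-6 m
Step 2: dP = 32 * 0.001 * 47584e-6 * 0.648 / (103e-6)^2
Step 3: dP = 93006.11 Pa
Step 4: Convert to kPa: dP = 93.01 kPa


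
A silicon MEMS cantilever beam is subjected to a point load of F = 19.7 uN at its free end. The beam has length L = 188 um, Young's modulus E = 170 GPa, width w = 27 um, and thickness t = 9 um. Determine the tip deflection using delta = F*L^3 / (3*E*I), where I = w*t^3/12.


Step 1: Calculate the second moment of area.
I = w * t^3 / 12 = 27 * 9^3 / 12 = 1640.25 um^4
Step 2: Convert E to consistent units (1 GPa = 1000 uN/um^2).
E = 170 GPa = 170000 uN/um^2
Step 3: Calculate tip deflection.
delta = F * L^3 / (3 * E * I)
delta = 19.7 * 188^3 / (3 * 170000 * 1640.25)
delta = 0.1565 um


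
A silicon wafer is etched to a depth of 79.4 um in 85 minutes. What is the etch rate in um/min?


Step 1: Etch rate = depth / time
Step 2: rate = 79.4 / 85
rate = 0.934 um/min


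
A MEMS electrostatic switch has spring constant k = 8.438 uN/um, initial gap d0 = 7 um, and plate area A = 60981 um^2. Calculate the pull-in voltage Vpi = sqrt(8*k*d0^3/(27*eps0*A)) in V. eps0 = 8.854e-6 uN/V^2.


Step 1: Compute numerator: 8 * k * d0^3 = 8 * 8.438 * 7^3 = 23153.872
Step 2: Compute denominator: 27 * eps0 * A = 27 * 8.854e-6 * 60981 = 14.577996
Step 3: Vpi = sqrt(23153.872 / 14.577996)
Vpi = 39.85 V


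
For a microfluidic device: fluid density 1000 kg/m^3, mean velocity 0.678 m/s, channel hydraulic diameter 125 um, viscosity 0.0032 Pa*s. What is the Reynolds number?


Step 1: Convert Dh to meters: Dh = 125e-6 m
Step 2: Re = rho * v * Dh / mu
Re = 1000 * 0.678 * 125e-6 / 0.0032
Re = 26.484


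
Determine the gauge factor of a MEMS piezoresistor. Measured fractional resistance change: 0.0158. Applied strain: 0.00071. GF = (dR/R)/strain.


Step 1: Identify values.
dR/R = 0.0158, strain = 0.00071
Step 2: GF = (dR/R) / strain = 0.0158 / 0.00071
GF = 22.3


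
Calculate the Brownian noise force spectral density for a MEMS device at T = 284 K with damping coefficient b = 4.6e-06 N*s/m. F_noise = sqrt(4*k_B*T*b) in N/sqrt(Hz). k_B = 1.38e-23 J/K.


Step 1: Compute 4 * k_B * T * b
= 4 * 1.38e-23 * 284 * 4.6e-06
= 7.2113e-26 N^2/Hz
Step 2: F_noise = sqrt(7.2113e-26)
F_noise = 2.69e-13 N/sqrt(Hz)


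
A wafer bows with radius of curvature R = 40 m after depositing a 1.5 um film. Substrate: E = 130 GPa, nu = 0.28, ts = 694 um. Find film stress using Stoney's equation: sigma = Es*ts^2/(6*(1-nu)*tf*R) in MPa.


Step 1: Compute numerator: Es * ts^2 = 130 * 694^2 = 62612680 (GPa*um^2)
Step 2: Compute denominator (R in um): 6*(1-nu)*tf*R = 6*0.72*1.5*40e6 = 259200000.0 (um^2)
Step 3: sigma (GPa) = 62612680 / 259200000.0 = 2.41561e-01 GPa
Step 4: Convert to MPa (x1000): sigma = 241.6 MPa


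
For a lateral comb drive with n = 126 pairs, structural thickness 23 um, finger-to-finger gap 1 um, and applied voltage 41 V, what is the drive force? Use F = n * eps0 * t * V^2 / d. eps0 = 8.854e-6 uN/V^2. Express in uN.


Step 1: Parameters: n=126, eps0=8.854e-6 uN/V^2, t=23 um, V=41 V, d=1 um
Step 2: V^2 = 1681
Step 3: F = 126 * 8.854e-6 * 23 * 1681 / 1
F = 43.133 uN


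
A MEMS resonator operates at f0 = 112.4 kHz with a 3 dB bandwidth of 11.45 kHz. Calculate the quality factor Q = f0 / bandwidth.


Step 1: Q = f0 / bandwidth
Step 2: Q = 112.4 / 11.45
Q = 9.8


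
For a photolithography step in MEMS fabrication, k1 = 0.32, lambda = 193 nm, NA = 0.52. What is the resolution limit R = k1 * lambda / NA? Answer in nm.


Step 1: Identify values: k1 = 0.32, lambda = 193 nm, NA = 0.52
Step 2: R = k1 * lambda / NA
R = 0.32 * 193 / 0.52
R = 118.8 nm


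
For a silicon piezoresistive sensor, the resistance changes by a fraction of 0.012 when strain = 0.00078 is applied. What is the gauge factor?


Step 1: Identify values.
dR/R = 0.012, strain = 0.00078
Step 2: GF = (dR/R) / strain = 0.012 / 0.00078
GF = 15.4


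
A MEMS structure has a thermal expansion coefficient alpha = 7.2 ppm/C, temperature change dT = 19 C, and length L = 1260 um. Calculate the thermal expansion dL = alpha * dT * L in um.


Step 1: Convert CTE: alpha = 7.2 ppm/C = 7.2e-6 /C
Step 2: dL = 7.2e-6 * 19 * 1260
dL = 0.1724 um


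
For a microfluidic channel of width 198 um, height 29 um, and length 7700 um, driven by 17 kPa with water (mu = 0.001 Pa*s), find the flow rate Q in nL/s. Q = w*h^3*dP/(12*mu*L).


Step 1: Convert all dimensions to SI (meters).
w = 198e-6 m, h = 29e-6 m, L = 7700e-6 m, dP = 17e3 Pa
Step 2: Q = w * h^3 * dP / (12 * mu * L)
Q = 198e-6 * (29e-6)^3 * 17e3 / (12 * 0.001 * 7700e-6) = 8.8845643e-10 m^3/s
Step 3: Convert Q from m^3/s to nL/s (1 m^3 = 1e12 nL, so multiply by 1e12).
Q = 888.456 nL/s


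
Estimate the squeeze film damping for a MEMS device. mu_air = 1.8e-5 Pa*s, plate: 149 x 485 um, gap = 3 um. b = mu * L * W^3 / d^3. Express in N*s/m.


Step 1: Convert to SI.
L = 149e-6 m, W = 485e-6 m, d = 3e-6 m
Step 2: W^3 = (485e-6)^3 = 1.14e-10 m^3
Step 3: d^3 = (3e-6)^3 = 2.70e-17 m^3
Step 4: b = 1.8e-5 * 149e-6 * 1.14e-10 / 2.70e-17
b = 1.13e-02 N*s/m


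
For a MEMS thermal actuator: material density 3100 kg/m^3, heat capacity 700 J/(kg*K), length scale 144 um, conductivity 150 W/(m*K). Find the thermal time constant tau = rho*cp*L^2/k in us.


Step 1: Convert L to m: L = 144e-6 m
Step 2: L^2 = (144e-6)^2 = 2.0736e-08 m^2
Step 3: tau = 3100 * 700 * 2.0736e-08 / 150 = 2.999808e-04 s
Step 4: Convert to microseconds (multiply by 1e6).
tau = 299.981 us


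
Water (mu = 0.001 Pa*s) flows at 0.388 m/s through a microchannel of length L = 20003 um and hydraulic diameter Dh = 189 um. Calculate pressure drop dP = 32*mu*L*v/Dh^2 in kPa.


Step 1: Convert to SI: L = 20003e-6 m, Dh = 189e-6 m
Step 2: dP = 32 * 0.001 * 20003e-6 * 0.388 / (189e-6)^2
Step 3: dP = 6952.70 Pa
Step 4: Convert to kPa: dP = 6.95 kPa


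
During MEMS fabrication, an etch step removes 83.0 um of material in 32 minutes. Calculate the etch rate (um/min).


Step 1: Etch rate = depth / time
Step 2: rate = 83.0 / 32
rate = 2.594 um/min


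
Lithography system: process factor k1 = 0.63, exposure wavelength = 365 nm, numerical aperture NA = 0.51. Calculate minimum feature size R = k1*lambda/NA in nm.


Step 1: Identify values: k1 = 0.63, lambda = 365 nm, NA = 0.51
Step 2: R = k1 * lambda / NA
R = 0.63 * 365 / 0.51
R = 450.9 nm


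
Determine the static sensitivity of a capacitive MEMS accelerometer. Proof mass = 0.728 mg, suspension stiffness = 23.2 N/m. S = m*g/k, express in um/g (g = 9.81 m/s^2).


Step 1: Convert mass: m = 0.728 mg = 7.28e-07 kg
Step 2: S = m * g / k = 7.28e-07 * 9.81 / 23.2
Step 3: S = 3.08e-07 m/g
Step 4: Convert to um/g: S = 0.308 um/g


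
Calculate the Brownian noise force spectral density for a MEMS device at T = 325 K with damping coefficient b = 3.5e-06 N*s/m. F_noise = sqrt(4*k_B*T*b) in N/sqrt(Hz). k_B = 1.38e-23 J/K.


Step 1: Compute 4 * k_B * T * b
= 4 * 1.38e-23 * 325 * 3.5e-06
= 6.2790e-26 N^2/Hz
Step 2: F_noise = sqrt(6.2790e-26)
F_noise = 2.51e-13 N/sqrt(Hz)


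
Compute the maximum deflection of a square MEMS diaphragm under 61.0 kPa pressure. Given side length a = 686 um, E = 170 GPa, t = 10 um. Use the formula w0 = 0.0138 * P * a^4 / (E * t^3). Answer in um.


Step 1: Convert pressure to compatible units (E is in GPa, so P in GPa).
P = 61.0 kPa = 61.0e-6 GPa
Step 2: Compute numerator: 0.0138 * P * a^4.
a^4 = 686^4 = 221460595216
numerator = 0.0138 * 61.0e-6 * 221460595216 = 1.864255e+05
Step 3: Compute denominator: E * t^3 = 170 * 10^3 = 170000
Step 4: w0 = numerator / denominator = 1.864255e+05 / 170000 = 1.0966 um


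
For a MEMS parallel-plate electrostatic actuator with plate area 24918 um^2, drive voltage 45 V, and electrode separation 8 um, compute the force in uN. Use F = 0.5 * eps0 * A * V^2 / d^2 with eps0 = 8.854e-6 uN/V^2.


Step 1: Identify parameters.
eps0 = 8.854e-6 uN/V^2, A = 24918 um^2, V = 45 V, d = 8 um
Step 2: Compute V^2 = 45^2 = 2025
Step 3: Compute d^2 = 8^2 = 64
Step 4: F = 0.5 * 8.854e-6 * 24918 * 2025 / 64
F = 3.49 uN


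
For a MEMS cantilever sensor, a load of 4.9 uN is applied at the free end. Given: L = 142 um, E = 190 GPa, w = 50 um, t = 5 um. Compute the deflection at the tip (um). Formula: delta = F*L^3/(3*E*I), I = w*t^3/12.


Step 1: Calculate the second moment of area.
I = w * t^3 / 12 = 50 * 5^3 / 12 = 520.8333 um^4
Step 2: Convert E to consistent units (1 GPa = 1000 uN/um^2).
E = 190 GPa = 190000 uN/um^2
Step 3: Calculate tip deflection.
delta = F * L^3 / (3 * E * I)
delta = 4.9 * 142^3 / (3 * 190000 * 520.8333)
delta = 0.0473 um


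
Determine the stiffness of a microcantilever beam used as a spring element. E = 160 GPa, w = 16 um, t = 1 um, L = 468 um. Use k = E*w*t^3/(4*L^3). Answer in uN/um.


Step 1: Convert E to consistent units (1 GPa = 1000 uN/um^2).
E = 160 GPa = 160000 uN/um^2
Step 2: Compute t^3 = 1^3 = 1
Step 3: Compute L^3 = 468^3 = 102503232
Step 4: k = 160000 * 16 * 1 / (4 * 102503232)
k = 0.0062 uN/um


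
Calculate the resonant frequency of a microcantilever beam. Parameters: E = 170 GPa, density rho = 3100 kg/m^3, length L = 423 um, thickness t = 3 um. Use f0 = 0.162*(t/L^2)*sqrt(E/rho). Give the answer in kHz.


Step 1: Convert units to SI.
t_SI = 3e-6 m, L_SI = 423e-6 m
Step 2: Calculate sqrt(E/rho).
sqrt(170e9 / 3100) = 7405.32 m/s
Step 3: Compute f0.
f0 = 0.162 * 3e-6 / (423e-6)^2 * 7405.32 = 20114.0 Hz = 20.11 kHz


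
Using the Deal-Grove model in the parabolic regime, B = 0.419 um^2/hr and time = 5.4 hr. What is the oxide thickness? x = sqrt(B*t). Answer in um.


Step 1: Compute B*t = 0.419 * 5.4 = 2.2626
Step 2: x = sqrt(2.2626)
x = 1.504 um


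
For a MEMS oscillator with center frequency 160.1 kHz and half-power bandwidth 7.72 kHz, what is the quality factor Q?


Step 1: Q = f0 / bandwidth
Step 2: Q = 160.1 / 7.72
Q = 20.7


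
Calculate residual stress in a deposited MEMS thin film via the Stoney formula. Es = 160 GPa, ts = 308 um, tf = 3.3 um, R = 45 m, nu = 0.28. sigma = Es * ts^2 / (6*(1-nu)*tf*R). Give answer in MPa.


Step 1: Compute numerator: Es * ts^2 = 160 * 308^2 = 15178240 (GPa*um^2)
Step 2: Compute denominator (R in um): 6*(1-nu)*tf*R = 6*0.72*3.3*45e6 = 641520000.0 (um^2)
Step 3: sigma (GPa) = 15178240 / 641520000.0 = 2.366e-02 GPa
Step 4: Convert to MPa (x1000): sigma = 23.7 MPa


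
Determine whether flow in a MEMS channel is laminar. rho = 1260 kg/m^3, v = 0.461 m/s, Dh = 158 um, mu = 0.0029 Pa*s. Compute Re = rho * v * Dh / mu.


Step 1: Convert Dh to meters: Dh = 158e-6 m
Step 2: Re = rho * v * Dh / mu
Re = 1260 * 0.461 * 158e-6 / 0.0029
Re = 31.647
Since Re = 31.647 is below ~2300, the flow is laminar.


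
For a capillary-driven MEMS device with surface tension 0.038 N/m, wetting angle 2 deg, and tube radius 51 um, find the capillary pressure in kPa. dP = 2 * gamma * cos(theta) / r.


Step 1: cos(2 deg) = 0.9994
Step 2: Convert r to m: r = 51e-6 m
Step 3: dP = 2 * 0.038 * 0.9994 / 51e-6 = 1489.3 Pa
Step 4: Convert Pa to kPa (divide by 1000).
dP = 1.49 kPa


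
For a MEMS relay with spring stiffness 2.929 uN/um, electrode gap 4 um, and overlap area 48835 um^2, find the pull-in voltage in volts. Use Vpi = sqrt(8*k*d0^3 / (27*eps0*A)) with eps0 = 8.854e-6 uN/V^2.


Step 1: Compute numerator: 8 * k * d0^3 = 8 * 2.929 * 4^3 = 1499.648
Step 2: Compute denominator: 27 * eps0 * A = 27 * 8.854e-6 * 48835 = 11.674397
Step 3: Vpi = sqrt(1499.648 / 11.674397)
Vpi = 11.33 V


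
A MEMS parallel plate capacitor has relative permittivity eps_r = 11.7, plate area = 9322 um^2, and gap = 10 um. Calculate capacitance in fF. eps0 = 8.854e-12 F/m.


Step 1: Convert area to m^2: A = 9322e-12 m^2
Step 2: Convert gap to m: d = 10e-6 m
Step 3: C = eps0 * eps_r * A / d
C = 8.854e-12 * 11.7 * 9322e-12 / 10e-6
Step 4: Convert to fF (multiply by 1e15).
C = 96.57 fF


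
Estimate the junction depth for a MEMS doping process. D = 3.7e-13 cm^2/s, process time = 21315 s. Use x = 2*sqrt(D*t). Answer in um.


Step 1: Compute D*t = 3.7e-13 * 21315 = 7.88655e-09 cm^2
Step 2: sqrt(D*t) = 8.88062e-05 cm
Step 3: x = 2 * 8.88062e-05 cm = 1.776124e-04 cm
Step 4: Convert to um (1 cm = 1e4 um): x = 1.776 um
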